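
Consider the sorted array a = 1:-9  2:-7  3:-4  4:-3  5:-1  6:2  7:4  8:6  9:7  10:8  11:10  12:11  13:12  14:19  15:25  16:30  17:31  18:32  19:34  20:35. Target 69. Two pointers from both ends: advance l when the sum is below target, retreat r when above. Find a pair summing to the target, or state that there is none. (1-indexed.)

l=1 r=20: -9+35=26 <69, l++
l=2 r=20: -7+35=28 <69, l++
l=3 r=20: -4+35=31 <69, l++
l=4 r=20: -3+35=32 <69, l++
l=5 r=20: -1+35=34 <69, l++
l=6 r=20: 2+35=37 <69, l++
l=7 r=20: 4+35=39 <69, l++
l=8 r=20: 6+35=41 <69, l++
l=9 r=20: 7+35=42 <69, l++
l=10 r=20: 8+35=43 <69, l++
l=11 r=20: 10+35=45 <69, l++
l=12 r=20: 11+35=46 <69, l++
l=13 r=20: 12+35=47 <69, l++
l=14 r=20: 19+35=54 <69, l++
l=15 r=20: 25+35=60 <69, l++
l=16 r=20: 30+35=65 <69, l++
l=17 r=20: 31+35=66 <69, l++
l=18 r=20: 32+35=67 <69, l++
l=19 r=20: 34+35=69, found

(34, 35)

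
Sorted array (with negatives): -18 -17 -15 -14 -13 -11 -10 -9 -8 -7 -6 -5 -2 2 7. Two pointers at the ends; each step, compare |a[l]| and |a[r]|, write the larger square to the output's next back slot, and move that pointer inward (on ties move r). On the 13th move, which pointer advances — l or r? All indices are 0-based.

l

l=0 r=14: |-18|>|7| out[14]=324, l++
l=1 r=14: |-17|>|7| out[13]=289, l++
l=2 r=14: |-15|>|7| out[12]=225, l++
l=3 r=14: |-14|>|7| out[11]=196, l++
l=4 r=14: |-13|>|7| out[10]=169, l++
l=5 r=14: |-11|>|7| out[9]=121, l++
l=6 r=14: |-10|>|7| out[8]=100, l++
l=7 r=14: |-9|>|7| out[7]=81, l++
l=8 r=14: |-8|>|7| out[6]=64, l++
l=9 r=14: |-7|<=|7| out[5]=49, r--
l=9 r=13: |-7|>|2| out[4]=49, l++
l=10 r=13: |-6|>|2| out[3]=36, l++
l=11 r=13: |-5|>|2| out[2]=25, l++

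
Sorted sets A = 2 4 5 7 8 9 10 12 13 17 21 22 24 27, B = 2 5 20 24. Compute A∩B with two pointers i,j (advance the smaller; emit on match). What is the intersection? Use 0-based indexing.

[i=0,j=0] 2==2 emit → i++,j++
[i=1,j=1] 4<5 → i++
[i=2,j=1] 5==5 emit → i++,j++
[i=3,j=2] 7<20 → i++
[i=4,j=2] 8<20 → i++
[i=5,j=2] 9<20 → i++
[i=6,j=2] 10<20 → i++
[i=7,j=2] 12<20 → i++
[i=8,j=2] 13<20 → i++
[i=9,j=2] 17<20 → i++
[i=10,j=2] 21>20 → j++
[i=10,j=3] 21<24 → i++
[i=11,j=3] 22<24 → i++
[i=12,j=3] 24==24 emit → i++,j++

intersection = [2, 5, 24]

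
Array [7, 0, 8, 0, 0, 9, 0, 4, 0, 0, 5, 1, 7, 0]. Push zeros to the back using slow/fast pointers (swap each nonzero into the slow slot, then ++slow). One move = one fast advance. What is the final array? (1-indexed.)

[7, 8, 9, 4, 5, 1, 7, 0, 0, 0, 0, 0, 0, 0]

(s=1,f=1) a[fast]=7≠0 swap→a[1]=7 → slow++,fast++
(s=2,f=2) a[fast]=0 → fast++
(s=2,f=3) a[fast]=8≠0 swap→a[2]=8 → slow++,fast++
(s=3,f=4) a[fast]=0 → fast++
(s=3,f=5) a[fast]=0 → fast++
(s=3,f=6) a[fast]=9≠0 swap→a[3]=9 → slow++,fast++
(s=4,f=7) a[fast]=0 → fast++
(s=4,f=8) a[fast]=4≠0 swap→a[4]=4 → slow++,fast++
(s=5,f=9) a[fast]=0 → fast++
(s=5,f=10) a[fast]=0 → fast++
(s=5,f=11) a[fast]=5≠0 swap→a[5]=5 → slow++,fast++
(s=6,f=12) a[fast]=1≠0 swap→a[6]=1 → slow++,fast++
(s=7,f=13) a[fast]=7≠0 swap→a[7]=7 → slow++,fast++
(s=8,f=14) a[fast]=0 → fast++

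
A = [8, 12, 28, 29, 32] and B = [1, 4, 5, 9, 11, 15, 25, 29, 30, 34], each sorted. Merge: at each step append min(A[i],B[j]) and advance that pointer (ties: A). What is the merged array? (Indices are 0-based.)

[1, 4, 5, 8, 9, 11, 12, 15, 25, 28, 29, 29, 30, 32, 34]

i=0 j=0: A[i]=8>B[j]=1 take 1, j++
i=0 j=1: A[i]=8>B[j]=4 take 4, j++
i=0 j=2: A[i]=8>B[j]=5 take 5, j++
i=0 j=3: A[i]=8<=B[j]=9 take 8, i++
i=1 j=3: A[i]=12>B[j]=9 take 9, j++
i=1 j=4: A[i]=12>B[j]=11 take 11, j++
i=1 j=5: A[i]=12<=B[j]=15 take 12, i++
i=2 j=5: A[i]=28>B[j]=15 take 15, j++
i=2 j=6: A[i]=28>B[j]=25 take 25, j++
i=2 j=7: A[i]=28<=B[j]=29 take 28, i++
i=3 j=7: A[i]=29<=B[j]=29 take 29, i++
i=4 j=7: A[i]=32>B[j]=29 take 29, j++
i=4 j=8: A[i]=32>B[j]=30 take 30, j++
i=4 j=9: A[i]=32<=B[j]=34 take 32, i++
i=5 j=9: A done, take B[j]=34, j++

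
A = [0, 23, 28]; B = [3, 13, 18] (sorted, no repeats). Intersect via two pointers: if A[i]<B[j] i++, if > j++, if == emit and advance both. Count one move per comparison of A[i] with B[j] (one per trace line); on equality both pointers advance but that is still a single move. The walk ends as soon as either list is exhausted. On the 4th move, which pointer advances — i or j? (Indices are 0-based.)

j

[i=0,j=0] 0<3 → i++
[i=1,j=0] 23>3 → j++
[i=1,j=1] 23>13 → j++
[i=1,j=2] 23>18 → j++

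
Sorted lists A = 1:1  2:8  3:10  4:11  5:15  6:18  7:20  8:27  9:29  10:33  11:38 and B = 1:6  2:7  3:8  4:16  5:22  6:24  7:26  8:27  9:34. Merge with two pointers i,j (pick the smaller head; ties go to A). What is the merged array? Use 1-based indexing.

[1, 6, 7, 8, 8, 10, 11, 15, 16, 18, 20, 22, 24, 26, 27, 27, 29, 33, 34, 38]

i=1 j=1: A[i]=1<=B[j]=6 take 1, i++
i=2 j=1: A[i]=8>B[j]=6 take 6, j++
i=2 j=2: A[i]=8>B[j]=7 take 7, j++
i=2 j=3: A[i]=8<=B[j]=8 take 8, i++
i=3 j=3: A[i]=10>B[j]=8 take 8, j++
i=3 j=4: A[i]=10<=B[j]=16 take 10, i++
i=4 j=4: A[i]=11<=B[j]=16 take 11, i++
i=5 j=4: A[i]=15<=B[j]=16 take 15, i++
i=6 j=4: A[i]=18>B[j]=16 take 16, j++
i=6 j=5: A[i]=18<=B[j]=22 take 18, i++
i=7 j=5: A[i]=20<=B[j]=22 take 20, i++
i=8 j=5: A[i]=27>B[j]=22 take 22, j++
i=8 j=6: A[i]=27>B[j]=24 take 24, j++
i=8 j=7: A[i]=27>B[j]=26 take 26, j++
i=8 j=8: A[i]=27<=B[j]=27 take 27, i++
i=9 j=8: A[i]=29>B[j]=27 take 27, j++
i=9 j=9: A[i]=29<=B[j]=34 take 29, i++
i=10 j=9: A[i]=33<=B[j]=34 take 33, i++
i=11 j=9: A[i]=38>B[j]=34 take 34, j++
i=11 j=10: B done, take A[i]=38, i++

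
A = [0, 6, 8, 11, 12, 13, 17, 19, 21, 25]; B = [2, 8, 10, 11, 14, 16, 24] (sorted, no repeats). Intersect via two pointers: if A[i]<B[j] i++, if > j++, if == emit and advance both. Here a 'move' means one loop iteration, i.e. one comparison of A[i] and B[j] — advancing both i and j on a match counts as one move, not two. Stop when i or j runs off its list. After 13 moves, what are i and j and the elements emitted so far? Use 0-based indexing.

i=0 j=0: 0<2, i++
i=1 j=0: 6>2, j++
i=1 j=1: 6<8, i++
i=2 j=1: 8==8 emit, i++,j++
i=3 j=2: 11>10, j++
i=3 j=3: 11==11 emit, i++,j++
i=4 j=4: 12<14, i++
i=5 j=4: 13<14, i++
i=6 j=4: 17>14, j++
i=6 j=5: 17>16, j++
i=6 j=6: 17<24, i++
i=7 j=6: 19<24, i++
i=8 j=6: 21<24, i++

i=9, j=6, emitted=[8, 11]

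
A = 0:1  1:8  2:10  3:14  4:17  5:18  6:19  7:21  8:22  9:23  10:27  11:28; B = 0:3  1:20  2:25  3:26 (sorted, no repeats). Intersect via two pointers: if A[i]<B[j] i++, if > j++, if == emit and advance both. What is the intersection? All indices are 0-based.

[i=0,j=0] 1<3 → i++
[i=1,j=0] 8>3 → j++
[i=1,j=1] 8<20 → i++
[i=2,j=1] 10<20 → i++
[i=3,j=1] 14<20 → i++
[i=4,j=1] 17<20 → i++
[i=5,j=1] 18<20 → i++
[i=6,j=1] 19<20 → i++
[i=7,j=1] 21>20 → j++
[i=7,j=2] 21<25 → i++
[i=8,j=2] 22<25 → i++
[i=9,j=2] 23<25 → i++
[i=10,j=2] 27>25 → j++
[i=10,j=3] 27>26 → j++

intersection = []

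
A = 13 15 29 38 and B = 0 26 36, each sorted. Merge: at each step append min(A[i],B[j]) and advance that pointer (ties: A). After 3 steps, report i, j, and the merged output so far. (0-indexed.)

i=2, j=1, merged so far=[0, 13, 15]

[i=0,j=0] A[i]=13>B[j]=0 take 0 → j++
[i=0,j=1] A[i]=13<=B[j]=26 take 13 → i++
[i=1,j=1] A[i]=15<=B[j]=26 take 15 → i++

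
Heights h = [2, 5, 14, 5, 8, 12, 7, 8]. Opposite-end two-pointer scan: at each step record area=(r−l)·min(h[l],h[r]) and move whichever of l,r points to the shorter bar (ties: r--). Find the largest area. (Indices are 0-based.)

max area = 40

l=0 r=7: min(2,8)*7=14 best=14 *, l++
l=1 r=7: min(5,8)*6=30 best=30 *, l++
l=2 r=7: min(14,8)*5=40 best=40 *, r--
l=2 r=6: min(14,7)*4=28 best=40, r--
l=2 r=5: min(14,12)*3=36 best=40, r--
l=2 r=4: min(14,8)*2=16 best=40, r--
l=2 r=3: min(14,5)*1=5 best=40, r--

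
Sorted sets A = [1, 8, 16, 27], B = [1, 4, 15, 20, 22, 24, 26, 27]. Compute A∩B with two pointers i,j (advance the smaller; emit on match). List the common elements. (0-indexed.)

intersection = [1, 27]

[i=0,j=0] 1==1 emit → i++,j++
[i=1,j=1] 8>4 → j++
[i=1,j=2] 8<15 → i++
[i=2,j=2] 16>15 → j++
[i=2,j=3] 16<20 → i++
[i=3,j=3] 27>20 → j++
[i=3,j=4] 27>22 → j++
[i=3,j=5] 27>24 → j++
[i=3,j=6] 27>26 → j++
[i=3,j=7] 27==27 emit → i++,j++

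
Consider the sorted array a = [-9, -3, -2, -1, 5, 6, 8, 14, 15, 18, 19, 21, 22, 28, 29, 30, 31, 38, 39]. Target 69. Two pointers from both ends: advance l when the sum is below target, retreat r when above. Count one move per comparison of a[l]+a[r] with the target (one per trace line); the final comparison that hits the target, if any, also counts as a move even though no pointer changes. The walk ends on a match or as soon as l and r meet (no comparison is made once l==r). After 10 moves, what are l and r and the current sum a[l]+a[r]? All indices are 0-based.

l=0 r=18: -9+39=30 <69, l++
l=1 r=18: -3+39=36 <69, l++
l=2 r=18: -2+39=37 <69, l++
l=3 r=18: -1+39=38 <69, l++
l=4 r=18: 5+39=44 <69, l++
l=5 r=18: 6+39=45 <69, l++
l=6 r=18: 8+39=47 <69, l++
l=7 r=18: 14+39=53 <69, l++
l=8 r=18: 15+39=54 <69, l++
l=9 r=18: 18+39=57 <69, l++

l=10, r=18, sum=58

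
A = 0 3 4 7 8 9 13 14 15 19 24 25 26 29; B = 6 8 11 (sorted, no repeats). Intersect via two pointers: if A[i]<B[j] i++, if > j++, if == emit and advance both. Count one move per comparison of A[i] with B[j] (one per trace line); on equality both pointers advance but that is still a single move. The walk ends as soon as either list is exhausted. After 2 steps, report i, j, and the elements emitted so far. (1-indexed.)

i=3, j=1, emitted=[]

[i=1,j=1] 0<6 → i++
[i=2,j=1] 3<6 → i++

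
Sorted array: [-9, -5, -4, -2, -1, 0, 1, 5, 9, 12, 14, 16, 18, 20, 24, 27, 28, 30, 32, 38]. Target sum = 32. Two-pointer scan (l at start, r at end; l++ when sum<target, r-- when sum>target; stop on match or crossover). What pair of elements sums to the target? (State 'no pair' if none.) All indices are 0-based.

l=0 r=19: -9+38=29 <32, l++
l=1 r=19: -5+38=33 >32, r--
l=1 r=18: -5+32=27 <32, l++
l=2 r=18: -4+32=28 <32, l++
l=3 r=18: -2+32=30 <32, l++
l=4 r=18: -1+32=31 <32, l++
l=5 r=18: 0+32=32, found

(0, 32)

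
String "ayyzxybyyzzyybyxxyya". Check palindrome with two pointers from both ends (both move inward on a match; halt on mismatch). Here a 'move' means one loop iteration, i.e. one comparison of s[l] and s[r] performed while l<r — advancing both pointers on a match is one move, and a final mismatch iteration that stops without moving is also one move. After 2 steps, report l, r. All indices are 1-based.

l=3, r=18

[1,20] 'a'=='a' → l++,r--
[2,19] 'y'=='y' → l++,r--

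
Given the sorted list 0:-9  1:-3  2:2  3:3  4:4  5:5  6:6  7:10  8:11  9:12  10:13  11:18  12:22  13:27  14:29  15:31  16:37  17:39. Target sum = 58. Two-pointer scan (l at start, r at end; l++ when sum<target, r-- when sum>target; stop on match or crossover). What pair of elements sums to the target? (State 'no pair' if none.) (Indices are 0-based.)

l=0 r=17: -9+39=30 <58, l++
l=1 r=17: -3+39=36 <58, l++
l=2 r=17: 2+39=41 <58, l++
l=3 r=17: 3+39=42 <58, l++
l=4 r=17: 4+39=43 <58, l++
l=5 r=17: 5+39=44 <58, l++
l=6 r=17: 6+39=45 <58, l++
l=7 r=17: 10+39=49 <58, l++
l=8 r=17: 11+39=50 <58, l++
l=9 r=17: 12+39=51 <58, l++
l=10 r=17: 13+39=52 <58, l++
l=11 r=17: 18+39=57 <58, l++
l=12 r=17: 22+39=61 >58, r--
l=12 r=16: 22+37=59 >58, r--
l=12 r=15: 22+31=53 <58, l++
l=13 r=15: 27+31=58, found

(27, 31)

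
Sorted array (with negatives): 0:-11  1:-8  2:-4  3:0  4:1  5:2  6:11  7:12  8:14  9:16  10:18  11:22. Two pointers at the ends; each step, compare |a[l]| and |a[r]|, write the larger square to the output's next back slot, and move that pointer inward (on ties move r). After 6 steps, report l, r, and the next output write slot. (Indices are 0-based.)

[0,11] |-11|<=|22| out[11]=484 → r--
[0,10] |-11|<=|18| out[10]=324 → r--
[0,9] |-11|<=|16| out[9]=256 → r--
[0,8] |-11|<=|14| out[8]=196 → r--
[0,7] |-11|<=|12| out[7]=144 → r--
[0,6] |-11|<=|11| out[6]=121 → r--

l=0, r=5, next write slot=5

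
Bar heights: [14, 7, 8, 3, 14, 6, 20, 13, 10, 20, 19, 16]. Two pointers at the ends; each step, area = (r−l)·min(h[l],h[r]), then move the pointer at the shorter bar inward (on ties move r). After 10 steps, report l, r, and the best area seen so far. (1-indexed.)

l=7, r=8, best area=154

l=1 r=12: min(14,16)*11=154 best=154 *, l++
l=2 r=12: min(7,16)*10=70 best=154, l++
l=3 r=12: min(8,16)*9=72 best=154, l++
l=4 r=12: min(3,16)*8=24 best=154, l++
l=5 r=12: min(14,16)*7=98 best=154, l++
l=6 r=12: min(6,16)*6=36 best=154, l++
l=7 r=12: min(20,16)*5=80 best=154, r--
l=7 r=11: min(20,19)*4=76 best=154, r--
l=7 r=10: min(20,20)*3=60 best=154, r--
l=7 r=9: min(20,10)*2=20 best=154, r--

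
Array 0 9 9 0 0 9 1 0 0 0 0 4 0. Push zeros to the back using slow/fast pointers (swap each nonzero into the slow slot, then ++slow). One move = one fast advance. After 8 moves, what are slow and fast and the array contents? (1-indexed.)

slow=5, fast=9, a=[9, 9, 9, 1, 0, 0, 0, 0, 0, 0, 0, 4, 0]

(s=1,f=1) a[fast]=0 → fast++
(s=1,f=2) a[fast]=9≠0 swap→a[1]=9 → slow++,fast++
(s=2,f=3) a[fast]=9≠0 swap→a[2]=9 → slow++,fast++
(s=3,f=4) a[fast]=0 → fast++
(s=3,f=5) a[fast]=0 → fast++
(s=3,f=6) a[fast]=9≠0 swap→a[3]=9 → slow++,fast++
(s=4,f=7) a[fast]=1≠0 swap→a[4]=1 → slow++,fast++
(s=5,f=8) a[fast]=0 → fast++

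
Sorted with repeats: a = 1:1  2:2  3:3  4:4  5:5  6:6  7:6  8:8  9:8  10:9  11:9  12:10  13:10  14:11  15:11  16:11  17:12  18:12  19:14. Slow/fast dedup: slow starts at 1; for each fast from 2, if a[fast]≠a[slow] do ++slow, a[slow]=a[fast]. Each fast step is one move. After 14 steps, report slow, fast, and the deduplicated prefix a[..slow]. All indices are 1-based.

slow=10, fast=16, prefix=[1, 2, 3, 4, 5, 6, 8, 9, 10, 11]

(s=1,f=2) a[fast]=2≠a[slow]=1 write a[2]=2 → slow++,fast++
(s=2,f=3) a[fast]=3≠a[slow]=2 write a[3]=3 → slow++,fast++
(s=3,f=4) a[fast]=4≠a[slow]=3 write a[4]=4 → slow++,fast++
(s=4,f=5) a[fast]=5≠a[slow]=4 write a[5]=5 → slow++,fast++
(s=5,f=6) a[fast]=6≠a[slow]=5 write a[6]=6 → slow++,fast++
(s=6,f=7) a[fast]=6=a[slow] dup → fast++
(s=6,f=8) a[fast]=8≠a[slow]=6 write a[7]=8 → slow++,fast++
(s=7,f=9) a[fast]=8=a[slow] dup → fast++
(s=7,f=10) a[fast]=9≠a[slow]=8 write a[8]=9 → slow++,fast++
(s=8,f=11) a[fast]=9=a[slow] dup → fast++
(s=8,f=12) a[fast]=10≠a[slow]=9 write a[9]=10 → slow++,fast++
(s=9,f=13) a[fast]=10=a[slow] dup → fast++
(s=9,f=14) a[fast]=11≠a[slow]=10 write a[10]=11 → slow++,fast++
(s=10,f=15) a[fast]=11=a[slow] dup → fast++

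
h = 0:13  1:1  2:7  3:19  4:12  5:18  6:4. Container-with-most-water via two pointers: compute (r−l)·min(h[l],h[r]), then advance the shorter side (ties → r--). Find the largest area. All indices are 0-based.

max area = 65

l=0 r=6: min(13,4)*6=24 best=24 *, r--
l=0 r=5: min(13,18)*5=65 best=65 *, l++
l=1 r=5: min(1,18)*4=4 best=65, l++
l=2 r=5: min(7,18)*3=21 best=65, l++
l=3 r=5: min(19,18)*2=36 best=65, r--
l=3 r=4: min(19,12)*1=12 best=65, r--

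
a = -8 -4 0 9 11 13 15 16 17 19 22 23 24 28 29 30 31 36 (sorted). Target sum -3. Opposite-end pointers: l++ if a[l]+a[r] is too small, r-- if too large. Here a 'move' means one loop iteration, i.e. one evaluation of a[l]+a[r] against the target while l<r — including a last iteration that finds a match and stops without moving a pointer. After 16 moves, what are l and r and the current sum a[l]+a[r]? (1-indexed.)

[1,18] -8+36=28 >-3 → r--
[1,17] -8+31=23 >-3 → r--
[1,16] -8+30=22 >-3 → r--
[1,15] -8+29=21 >-3 → r--
[1,14] -8+28=20 >-3 → r--
[1,13] -8+24=16 >-3 → r--
[1,12] -8+23=15 >-3 → r--
[1,11] -8+22=14 >-3 → r--
[1,10] -8+19=11 >-3 → r--
[1,9] -8+17=9 >-3 → r--
[1,8] -8+16=8 >-3 → r--
[1,7] -8+15=7 >-3 → r--
[1,6] -8+13=5 >-3 → r--
[1,5] -8+11=3 >-3 → r--
[1,4] -8+9=1 >-3 → r--
[1,3] -8+0=-8 <-3 → l++

l=2, r=3, sum=-4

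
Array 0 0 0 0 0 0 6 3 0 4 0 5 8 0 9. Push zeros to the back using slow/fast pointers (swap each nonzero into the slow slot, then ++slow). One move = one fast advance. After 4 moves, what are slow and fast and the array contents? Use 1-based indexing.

slow=1 fast=1: a[fast]=0, fast++
slow=1 fast=2: a[fast]=0, fast++
slow=1 fast=3: a[fast]=0, fast++
slow=1 fast=4: a[fast]=0, fast++

slow=1, fast=5, a=[0, 0, 0, 0, 0, 0, 6, 3, 0, 4, 0, 5, 8, 0, 9]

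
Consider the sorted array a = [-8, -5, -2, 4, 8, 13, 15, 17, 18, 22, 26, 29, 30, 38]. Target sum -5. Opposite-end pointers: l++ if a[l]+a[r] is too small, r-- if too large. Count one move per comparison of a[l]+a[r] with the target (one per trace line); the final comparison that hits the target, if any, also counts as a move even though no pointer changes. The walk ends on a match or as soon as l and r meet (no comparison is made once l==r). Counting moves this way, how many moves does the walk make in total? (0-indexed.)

13 moves

l=0 r=13: -8+38=30 >-5, r--
l=0 r=12: -8+30=22 >-5, r--
l=0 r=11: -8+29=21 >-5, r--
l=0 r=10: -8+26=18 >-5, r--
l=0 r=9: -8+22=14 >-5, r--
l=0 r=8: -8+18=10 >-5, r--
l=0 r=7: -8+17=9 >-5, r--
l=0 r=6: -8+15=7 >-5, r--
l=0 r=5: -8+13=5 >-5, r--
l=0 r=4: -8+8=0 >-5, r--
l=0 r=3: -8+4=-4 >-5, r--
l=0 r=2: -8+-2=-10 <-5, l++
l=1 r=2: -5+-2=-7 <-5, l++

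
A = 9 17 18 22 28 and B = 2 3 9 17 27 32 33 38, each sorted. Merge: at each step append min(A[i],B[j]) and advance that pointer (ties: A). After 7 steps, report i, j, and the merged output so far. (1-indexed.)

[i=1,j=1] A[i]=9>B[j]=2 take 2 → j++
[i=1,j=2] A[i]=9>B[j]=3 take 3 → j++
[i=1,j=3] A[i]=9<=B[j]=9 take 9 → i++
[i=2,j=3] A[i]=17>B[j]=9 take 9 → j++
[i=2,j=4] A[i]=17<=B[j]=17 take 17 → i++
[i=3,j=4] A[i]=18>B[j]=17 take 17 → j++
[i=3,j=5] A[i]=18<=B[j]=27 take 18 → i++

i=4, j=5, merged so far=[2, 3, 9, 9, 17, 17, 18]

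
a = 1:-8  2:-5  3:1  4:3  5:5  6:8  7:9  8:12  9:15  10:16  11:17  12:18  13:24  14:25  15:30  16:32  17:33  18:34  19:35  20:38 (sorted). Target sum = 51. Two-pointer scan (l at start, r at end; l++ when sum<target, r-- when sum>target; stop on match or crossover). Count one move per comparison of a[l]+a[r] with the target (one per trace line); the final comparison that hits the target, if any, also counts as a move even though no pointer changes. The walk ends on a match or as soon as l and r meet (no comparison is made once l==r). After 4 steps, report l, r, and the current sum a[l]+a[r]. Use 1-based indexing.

[1,20] -8+38=30 <51 → l++
[2,20] -5+38=33 <51 → l++
[3,20] 1+38=39 <51 → l++
[4,20] 3+38=41 <51 → l++

l=5, r=20, sum=43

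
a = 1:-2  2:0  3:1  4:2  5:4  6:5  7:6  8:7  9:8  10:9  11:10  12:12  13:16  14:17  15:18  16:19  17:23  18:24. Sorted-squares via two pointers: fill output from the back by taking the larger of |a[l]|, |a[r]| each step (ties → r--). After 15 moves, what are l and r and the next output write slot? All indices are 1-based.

l=1 r=18: |-2|<=|24| out[18]=576, r--
l=1 r=17: |-2|<=|23| out[17]=529, r--
l=1 r=16: |-2|<=|19| out[16]=361, r--
l=1 r=15: |-2|<=|18| out[15]=324, r--
l=1 r=14: |-2|<=|17| out[14]=289, r--
l=1 r=13: |-2|<=|16| out[13]=256, r--
l=1 r=12: |-2|<=|12| out[12]=144, r--
l=1 r=11: |-2|<=|10| out[11]=100, r--
l=1 r=10: |-2|<=|9| out[10]=81, r--
l=1 r=9: |-2|<=|8| out[9]=64, r--
l=1 r=8: |-2|<=|7| out[8]=49, r--
l=1 r=7: |-2|<=|6| out[7]=36, r--
l=1 r=6: |-2|<=|5| out[6]=25, r--
l=1 r=5: |-2|<=|4| out[5]=16, r--
l=1 r=4: |-2|<=|2| out[4]=4, r--

l=1, r=3, next write slot=3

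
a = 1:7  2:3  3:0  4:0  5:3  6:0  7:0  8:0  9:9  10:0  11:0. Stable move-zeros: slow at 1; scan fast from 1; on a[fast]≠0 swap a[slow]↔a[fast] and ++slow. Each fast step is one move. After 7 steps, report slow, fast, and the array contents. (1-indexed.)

slow=1 fast=1: a[fast]=7≠0 swap→a[1]=7, slow++,fast++
slow=2 fast=2: a[fast]=3≠0 swap→a[2]=3, slow++,fast++
slow=3 fast=3: a[fast]=0, fast++
slow=3 fast=4: a[fast]=0, fast++
slow=3 fast=5: a[fast]=3≠0 swap→a[3]=3, slow++,fast++
slow=4 fast=6: a[fast]=0, fast++
slow=4 fast=7: a[fast]=0, fast++

slow=4, fast=8, a=[7, 3, 3, 0, 0, 0, 0, 0, 9, 0, 0]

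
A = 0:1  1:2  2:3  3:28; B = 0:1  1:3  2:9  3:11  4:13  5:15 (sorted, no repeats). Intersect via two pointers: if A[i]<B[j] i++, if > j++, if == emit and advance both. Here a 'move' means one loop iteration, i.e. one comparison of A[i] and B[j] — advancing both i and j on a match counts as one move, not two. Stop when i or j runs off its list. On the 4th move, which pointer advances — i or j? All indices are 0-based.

j

[i=0,j=0] 1==1 emit → i++,j++
[i=1,j=1] 2<3 → i++
[i=2,j=1] 3==3 emit → i++,j++
[i=3,j=2] 28>9 → j++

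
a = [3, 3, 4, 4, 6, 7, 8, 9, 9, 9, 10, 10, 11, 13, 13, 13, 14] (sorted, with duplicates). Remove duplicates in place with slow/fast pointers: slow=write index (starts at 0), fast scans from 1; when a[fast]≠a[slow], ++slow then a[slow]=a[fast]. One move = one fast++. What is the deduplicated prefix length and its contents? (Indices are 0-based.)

slow=0 fast=1: a[fast]=3=a[slow] dup, fast++
slow=0 fast=2: a[fast]=4≠a[slow]=3 write a[1]=4, slow++,fast++
slow=1 fast=3: a[fast]=4=a[slow] dup, fast++
slow=1 fast=4: a[fast]=6≠a[slow]=4 write a[2]=6, slow++,fast++
slow=2 fast=5: a[fast]=7≠a[slow]=6 write a[3]=7, slow++,fast++
slow=3 fast=6: a[fast]=8≠a[slow]=7 write a[4]=8, slow++,fast++
slow=4 fast=7: a[fast]=9≠a[slow]=8 write a[5]=9, slow++,fast++
slow=5 fast=8: a[fast]=9=a[slow] dup, fast++
slow=5 fast=9: a[fast]=9=a[slow] dup, fast++
slow=5 fast=10: a[fast]=10≠a[slow]=9 write a[6]=10, slow++,fast++
slow=6 fast=11: a[fast]=10=a[slow] dup, fast++
slow=6 fast=12: a[fast]=11≠a[slow]=10 write a[7]=11, slow++,fast++
slow=7 fast=13: a[fast]=13≠a[slow]=11 write a[8]=13, slow++,fast++
slow=8 fast=14: a[fast]=13=a[slow] dup, fast++
slow=8 fast=15: a[fast]=13=a[slow] dup, fast++
slow=8 fast=16: a[fast]=14≠a[slow]=13 write a[9]=14, slow++,fast++

length 10; prefix = [3, 4, 6, 7, 8, 9, 10, 11, 13, 14]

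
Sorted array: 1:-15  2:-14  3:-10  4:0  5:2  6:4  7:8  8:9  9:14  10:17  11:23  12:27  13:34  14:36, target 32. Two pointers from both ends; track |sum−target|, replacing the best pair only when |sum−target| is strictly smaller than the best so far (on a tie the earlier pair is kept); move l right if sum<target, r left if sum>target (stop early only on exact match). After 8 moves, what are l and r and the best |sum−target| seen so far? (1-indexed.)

l=1 r=14: -15+36=21 d=11 *, l++
l=2 r=14: -14+36=22 d=10 *, l++
l=3 r=14: -10+36=26 d=6 *, l++
l=4 r=14: 0+36=36 d=4 *, r--
l=4 r=13: 0+34=34 d=2 *, r--
l=4 r=12: 0+27=27 d=5, l++
l=5 r=12: 2+27=29 d=3, l++
l=6 r=12: 4+27=31 d=1 *, l++

l=7, r=12, best |Δ|=1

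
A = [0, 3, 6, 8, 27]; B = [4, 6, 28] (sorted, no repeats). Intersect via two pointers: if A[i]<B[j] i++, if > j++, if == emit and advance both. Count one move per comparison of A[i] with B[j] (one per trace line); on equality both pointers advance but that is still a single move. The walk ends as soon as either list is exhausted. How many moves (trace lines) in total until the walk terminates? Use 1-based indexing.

[i=1,j=1] 0<4 → i++
[i=2,j=1] 3<4 → i++
[i=3,j=1] 6>4 → j++
[i=3,j=2] 6==6 emit → i++,j++
[i=4,j=3] 8<28 → i++
[i=5,j=3] 27<28 → i++

6 moves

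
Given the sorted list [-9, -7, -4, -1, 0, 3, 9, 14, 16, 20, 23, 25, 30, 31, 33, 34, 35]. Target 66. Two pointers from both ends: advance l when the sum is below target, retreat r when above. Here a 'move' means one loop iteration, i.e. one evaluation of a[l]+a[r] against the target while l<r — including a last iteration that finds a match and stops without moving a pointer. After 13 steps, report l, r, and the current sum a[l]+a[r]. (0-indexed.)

l=13, r=16, sum=66

l=0 r=16: -9+35=26 <66, l++
l=1 r=16: -7+35=28 <66, l++
l=2 r=16: -4+35=31 <66, l++
l=3 r=16: -1+35=34 <66, l++
l=4 r=16: 0+35=35 <66, l++
l=5 r=16: 3+35=38 <66, l++
l=6 r=16: 9+35=44 <66, l++
l=7 r=16: 14+35=49 <66, l++
l=8 r=16: 16+35=51 <66, l++
l=9 r=16: 20+35=55 <66, l++
l=10 r=16: 23+35=58 <66, l++
l=11 r=16: 25+35=60 <66, l++
l=12 r=16: 30+35=65 <66, l++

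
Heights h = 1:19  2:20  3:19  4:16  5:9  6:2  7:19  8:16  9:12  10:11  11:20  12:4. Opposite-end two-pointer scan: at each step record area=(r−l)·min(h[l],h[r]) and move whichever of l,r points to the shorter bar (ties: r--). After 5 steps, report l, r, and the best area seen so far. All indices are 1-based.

l=2, r=8, best area=190

l=1 r=12: min(19,4)*11=44 best=44 *, r--
l=1 r=11: min(19,20)*10=190 best=190 *, l++
l=2 r=11: min(20,20)*9=180 best=190, r--
l=2 r=10: min(20,11)*8=88 best=190, r--
l=2 r=9: min(20,12)*7=84 best=190, r--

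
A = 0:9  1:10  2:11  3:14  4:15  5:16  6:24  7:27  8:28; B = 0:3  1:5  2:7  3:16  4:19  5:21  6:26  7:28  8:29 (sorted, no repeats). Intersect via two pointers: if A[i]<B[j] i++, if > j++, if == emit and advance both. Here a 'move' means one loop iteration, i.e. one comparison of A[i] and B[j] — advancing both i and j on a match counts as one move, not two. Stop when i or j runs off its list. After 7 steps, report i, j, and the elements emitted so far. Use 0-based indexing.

i=0 j=0: 9>3, j++
i=0 j=1: 9>5, j++
i=0 j=2: 9>7, j++
i=0 j=3: 9<16, i++
i=1 j=3: 10<16, i++
i=2 j=3: 11<16, i++
i=3 j=3: 14<16, i++

i=4, j=3, emitted=[]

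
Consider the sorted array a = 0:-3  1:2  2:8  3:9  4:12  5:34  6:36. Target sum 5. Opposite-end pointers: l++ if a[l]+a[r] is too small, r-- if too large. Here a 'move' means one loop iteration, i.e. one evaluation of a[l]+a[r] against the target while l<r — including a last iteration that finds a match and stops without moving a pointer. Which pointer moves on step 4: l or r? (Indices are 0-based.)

l=0 r=6: -3+36=33 >5, r--
l=0 r=5: -3+34=31 >5, r--
l=0 r=4: -3+12=9 >5, r--
l=0 r=3: -3+9=6 >5, r--

r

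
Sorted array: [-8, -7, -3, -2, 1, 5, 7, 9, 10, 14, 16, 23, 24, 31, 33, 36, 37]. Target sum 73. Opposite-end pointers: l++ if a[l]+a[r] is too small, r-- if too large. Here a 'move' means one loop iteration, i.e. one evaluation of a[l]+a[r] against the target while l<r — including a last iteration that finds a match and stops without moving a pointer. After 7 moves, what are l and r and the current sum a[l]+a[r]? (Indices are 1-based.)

l=8, r=17, sum=46

[1,17] -8+37=29 <73 → l++
[2,17] -7+37=30 <73 → l++
[3,17] -3+37=34 <73 → l++
[4,17] -2+37=35 <73 → l++
[5,17] 1+37=38 <73 → l++
[6,17] 5+37=42 <73 → l++
[7,17] 7+37=44 <73 → l++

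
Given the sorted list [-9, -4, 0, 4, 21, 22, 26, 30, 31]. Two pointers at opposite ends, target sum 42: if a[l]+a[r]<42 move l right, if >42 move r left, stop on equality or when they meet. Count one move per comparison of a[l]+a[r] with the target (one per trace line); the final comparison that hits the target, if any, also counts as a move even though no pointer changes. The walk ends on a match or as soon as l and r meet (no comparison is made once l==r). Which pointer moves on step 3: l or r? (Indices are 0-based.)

l=0 r=8: -9+31=22 <42, l++
l=1 r=8: -4+31=27 <42, l++
l=2 r=8: 0+31=31 <42, l++

l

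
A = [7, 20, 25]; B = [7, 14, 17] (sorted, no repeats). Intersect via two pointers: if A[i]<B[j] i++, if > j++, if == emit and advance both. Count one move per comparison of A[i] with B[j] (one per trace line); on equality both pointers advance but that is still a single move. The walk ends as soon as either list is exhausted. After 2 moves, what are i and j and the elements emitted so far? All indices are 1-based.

i=2, j=3, emitted=[7]

[i=1,j=1] 7==7 emit → i++,j++
[i=2,j=2] 20>14 → j++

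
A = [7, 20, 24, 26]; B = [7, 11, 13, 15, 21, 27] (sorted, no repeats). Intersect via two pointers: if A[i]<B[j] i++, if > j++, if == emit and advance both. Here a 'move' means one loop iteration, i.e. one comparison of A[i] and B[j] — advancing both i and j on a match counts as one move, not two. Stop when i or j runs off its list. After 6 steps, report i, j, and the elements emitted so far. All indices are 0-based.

i=2, j=5, emitted=[7]

i=0 j=0: 7==7 emit, i++,j++
i=1 j=1: 20>11, j++
i=1 j=2: 20>13, j++
i=1 j=3: 20>15, j++
i=1 j=4: 20<21, i++
i=2 j=4: 24>21, j++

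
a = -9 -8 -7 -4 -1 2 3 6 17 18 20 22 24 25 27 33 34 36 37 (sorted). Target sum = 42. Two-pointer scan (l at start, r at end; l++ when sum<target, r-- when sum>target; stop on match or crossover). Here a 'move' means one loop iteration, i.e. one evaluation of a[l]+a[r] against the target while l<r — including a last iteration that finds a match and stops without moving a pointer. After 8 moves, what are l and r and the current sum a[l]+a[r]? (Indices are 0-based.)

[0,18] -9+37=28 <42 → l++
[1,18] -8+37=29 <42 → l++
[2,18] -7+37=30 <42 → l++
[3,18] -4+37=33 <42 → l++
[4,18] -1+37=36 <42 → l++
[5,18] 2+37=39 <42 → l++
[6,18] 3+37=40 <42 → l++
[7,18] 6+37=43 >42 → r--

l=7, r=17, sum=42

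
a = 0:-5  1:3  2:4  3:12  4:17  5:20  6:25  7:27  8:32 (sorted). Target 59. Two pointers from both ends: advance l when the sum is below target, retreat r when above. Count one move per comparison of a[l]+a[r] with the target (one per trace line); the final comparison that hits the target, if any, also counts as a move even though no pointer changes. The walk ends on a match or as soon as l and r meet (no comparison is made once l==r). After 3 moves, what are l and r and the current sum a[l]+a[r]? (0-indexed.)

l=0 r=8: -5+32=27 <59, l++
l=1 r=8: 3+32=35 <59, l++
l=2 r=8: 4+32=36 <59, l++

l=3, r=8, sum=44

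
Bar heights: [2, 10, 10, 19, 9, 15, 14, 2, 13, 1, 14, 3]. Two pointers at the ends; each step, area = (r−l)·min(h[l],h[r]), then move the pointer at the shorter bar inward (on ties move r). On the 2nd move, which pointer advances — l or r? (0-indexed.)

r

[0,11] min(2,3)*11=22 best=22 * → l++
[1,11] min(10,3)*10=30 best=30 * → r--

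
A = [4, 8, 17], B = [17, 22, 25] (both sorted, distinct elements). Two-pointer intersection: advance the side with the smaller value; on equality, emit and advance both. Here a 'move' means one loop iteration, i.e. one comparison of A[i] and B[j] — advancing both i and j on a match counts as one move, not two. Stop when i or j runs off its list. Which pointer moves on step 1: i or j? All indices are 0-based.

i

i=0 j=0: 4<17, i++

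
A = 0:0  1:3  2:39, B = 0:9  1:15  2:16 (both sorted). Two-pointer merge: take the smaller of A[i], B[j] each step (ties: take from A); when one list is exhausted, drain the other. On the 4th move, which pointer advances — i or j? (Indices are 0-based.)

i=0 j=0: A[i]=0<=B[j]=9 take 0, i++
i=1 j=0: A[i]=3<=B[j]=9 take 3, i++
i=2 j=0: A[i]=39>B[j]=9 take 9, j++
i=2 j=1: A[i]=39>B[j]=15 take 15, j++

j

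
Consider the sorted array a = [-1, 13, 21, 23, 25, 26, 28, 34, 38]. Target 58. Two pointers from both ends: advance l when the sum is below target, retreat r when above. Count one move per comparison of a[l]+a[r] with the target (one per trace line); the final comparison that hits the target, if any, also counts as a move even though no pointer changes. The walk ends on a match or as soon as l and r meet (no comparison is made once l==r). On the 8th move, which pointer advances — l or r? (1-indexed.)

l

l=1 r=9: -1+38=37 <58, l++
l=2 r=9: 13+38=51 <58, l++
l=3 r=9: 21+38=59 >58, r--
l=3 r=8: 21+34=55 <58, l++
l=4 r=8: 23+34=57 <58, l++
l=5 r=8: 25+34=59 >58, r--
l=5 r=7: 25+28=53 <58, l++
l=6 r=7: 26+28=54 <58, l++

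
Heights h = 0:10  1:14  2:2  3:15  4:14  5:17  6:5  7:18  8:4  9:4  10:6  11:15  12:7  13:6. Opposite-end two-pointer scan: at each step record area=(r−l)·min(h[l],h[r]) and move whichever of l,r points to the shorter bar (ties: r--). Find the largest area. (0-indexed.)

max area = 140

l=0 r=13: min(10,6)*13=78 best=78 *, r--
l=0 r=12: min(10,7)*12=84 best=84 *, r--
l=0 r=11: min(10,15)*11=110 best=110 *, l++
l=1 r=11: min(14,15)*10=140 best=140 *, l++
l=2 r=11: min(2,15)*9=18 best=140, l++
l=3 r=11: min(15,15)*8=120 best=140, r--
l=3 r=10: min(15,6)*7=42 best=140, r--
l=3 r=9: min(15,4)*6=24 best=140, r--
l=3 r=8: min(15,4)*5=20 best=140, r--
l=3 r=7: min(15,18)*4=60 best=140, l++
l=4 r=7: min(14,18)*3=42 best=140, l++
l=5 r=7: min(17,18)*2=34 best=140, l++
l=6 r=7: min(5,18)*1=5 best=140, l++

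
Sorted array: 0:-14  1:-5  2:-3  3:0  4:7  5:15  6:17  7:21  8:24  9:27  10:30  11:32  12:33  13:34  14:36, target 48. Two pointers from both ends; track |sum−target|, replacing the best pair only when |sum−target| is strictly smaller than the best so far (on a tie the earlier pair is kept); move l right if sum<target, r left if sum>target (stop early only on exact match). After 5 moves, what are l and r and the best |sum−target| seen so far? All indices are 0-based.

l=5, r=14, best |Δ|=5

[0,14] -14+36=22 d=26 * → l++
[1,14] -5+36=31 d=17 * → l++
[2,14] -3+36=33 d=15 * → l++
[3,14] 0+36=36 d=12 * → l++
[4,14] 7+36=43 d=5 * → l++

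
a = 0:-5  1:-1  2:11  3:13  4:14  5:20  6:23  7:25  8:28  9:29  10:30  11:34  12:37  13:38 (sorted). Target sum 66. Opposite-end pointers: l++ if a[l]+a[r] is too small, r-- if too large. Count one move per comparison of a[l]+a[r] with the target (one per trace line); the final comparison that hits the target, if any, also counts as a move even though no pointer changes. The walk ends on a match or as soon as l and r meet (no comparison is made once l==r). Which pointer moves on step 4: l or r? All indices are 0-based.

l=0 r=13: -5+38=33 <66, l++
l=1 r=13: -1+38=37 <66, l++
l=2 r=13: 11+38=49 <66, l++
l=3 r=13: 13+38=51 <66, l++

l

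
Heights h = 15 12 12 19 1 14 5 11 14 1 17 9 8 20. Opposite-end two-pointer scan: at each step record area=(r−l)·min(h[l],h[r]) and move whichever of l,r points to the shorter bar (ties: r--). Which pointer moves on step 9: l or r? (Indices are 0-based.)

l

[0,13] min(15,20)*13=195 best=195 * → l++
[1,13] min(12,20)*12=144 best=195 → l++
[2,13] min(12,20)*11=132 best=195 → l++
[3,13] min(19,20)*10=190 best=195 → l++
[4,13] min(1,20)*9=9 best=195 → l++
[5,13] min(14,20)*8=112 best=195 → l++
[6,13] min(5,20)*7=35 best=195 → l++
[7,13] min(11,20)*6=66 best=195 → l++
[8,13] min(14,20)*5=70 best=195 → l++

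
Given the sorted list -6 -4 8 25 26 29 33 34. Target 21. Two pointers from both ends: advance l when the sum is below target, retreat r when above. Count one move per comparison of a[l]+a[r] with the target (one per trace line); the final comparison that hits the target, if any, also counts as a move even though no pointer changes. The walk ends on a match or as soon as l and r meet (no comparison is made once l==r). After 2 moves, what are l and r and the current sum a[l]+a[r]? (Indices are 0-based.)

[0,7] -6+34=28 >21 → r--
[0,6] -6+33=27 >21 → r--

l=0, r=5, sum=23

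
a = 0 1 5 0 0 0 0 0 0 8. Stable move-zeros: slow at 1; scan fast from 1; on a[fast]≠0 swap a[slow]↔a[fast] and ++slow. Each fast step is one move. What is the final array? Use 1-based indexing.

(s=1,f=1) a[fast]=0 → fast++
(s=1,f=2) a[fast]=1≠0 swap→a[1]=1 → slow++,fast++
(s=2,f=3) a[fast]=5≠0 swap→a[2]=5 → slow++,fast++
(s=3,f=4) a[fast]=0 → fast++
(s=3,f=5) a[fast]=0 → fast++
(s=3,f=6) a[fast]=0 → fast++
(s=3,f=7) a[fast]=0 → fast++
(s=3,f=8) a[fast]=0 → fast++
(s=3,f=9) a[fast]=0 → fast++
(s=3,f=10) a[fast]=8≠0 swap→a[3]=8 → slow++,fast++

[1, 5, 8, 0, 0, 0, 0, 0, 0, 0]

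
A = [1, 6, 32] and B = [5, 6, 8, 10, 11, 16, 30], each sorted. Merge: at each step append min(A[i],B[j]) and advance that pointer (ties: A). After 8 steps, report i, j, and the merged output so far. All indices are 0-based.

[i=0,j=0] A[i]=1<=B[j]=5 take 1 → i++
[i=1,j=0] A[i]=6>B[j]=5 take 5 → j++
[i=1,j=1] A[i]=6<=B[j]=6 take 6 → i++
[i=2,j=1] A[i]=32>B[j]=6 take 6 → j++
[i=2,j=2] A[i]=32>B[j]=8 take 8 → j++
[i=2,j=3] A[i]=32>B[j]=10 take 10 → j++
[i=2,j=4] A[i]=32>B[j]=11 take 11 → j++
[i=2,j=5] A[i]=32>B[j]=16 take 16 → j++

i=2, j=6, merged so far=[1, 5, 6, 6, 8, 10, 11, 16]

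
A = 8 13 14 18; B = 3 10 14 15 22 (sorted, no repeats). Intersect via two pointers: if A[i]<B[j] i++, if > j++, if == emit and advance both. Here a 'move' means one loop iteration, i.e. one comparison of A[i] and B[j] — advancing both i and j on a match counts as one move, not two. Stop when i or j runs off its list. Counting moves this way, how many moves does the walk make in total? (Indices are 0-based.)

i=0 j=0: 8>3, j++
i=0 j=1: 8<10, i++
i=1 j=1: 13>10, j++
i=1 j=2: 13<14, i++
i=2 j=2: 14==14 emit, i++,j++
i=3 j=3: 18>15, j++
i=3 j=4: 18<22, i++

7 moves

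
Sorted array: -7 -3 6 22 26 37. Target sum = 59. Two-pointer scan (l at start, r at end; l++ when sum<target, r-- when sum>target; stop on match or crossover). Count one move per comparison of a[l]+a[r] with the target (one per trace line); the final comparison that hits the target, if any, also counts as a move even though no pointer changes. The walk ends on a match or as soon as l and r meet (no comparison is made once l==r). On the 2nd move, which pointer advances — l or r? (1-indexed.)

[1,6] -7+37=30 <59 → l++
[2,6] -3+37=34 <59 → l++

l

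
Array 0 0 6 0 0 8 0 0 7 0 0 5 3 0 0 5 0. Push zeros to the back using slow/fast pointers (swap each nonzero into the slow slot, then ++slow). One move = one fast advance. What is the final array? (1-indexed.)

[6, 8, 7, 5, 3, 5, 0, 0, 0, 0, 0, 0, 0, 0, 0, 0, 0]

slow=1 fast=1: a[fast]=0, fast++
slow=1 fast=2: a[fast]=0, fast++
slow=1 fast=3: a[fast]=6≠0 swap→a[1]=6, slow++,fast++
slow=2 fast=4: a[fast]=0, fast++
slow=2 fast=5: a[fast]=0, fast++
slow=2 fast=6: a[fast]=8≠0 swap→a[2]=8, slow++,fast++
slow=3 fast=7: a[fast]=0, fast++
slow=3 fast=8: a[fast]=0, fast++
slow=3 fast=9: a[fast]=7≠0 swap→a[3]=7, slow++,fast++
slow=4 fast=10: a[fast]=0, fast++
slow=4 fast=11: a[fast]=0, fast++
slow=4 fast=12: a[fast]=5≠0 swap→a[4]=5, slow++,fast++
slow=5 fast=13: a[fast]=3≠0 swap→a[5]=3, slow++,fast++
slow=6 fast=14: a[fast]=0, fast++
slow=6 fast=15: a[fast]=0, fast++
slow=6 fast=16: a[fast]=5≠0 swap→a[6]=5, slow++,fast++
slow=7 fast=17: a[fast]=0, fast++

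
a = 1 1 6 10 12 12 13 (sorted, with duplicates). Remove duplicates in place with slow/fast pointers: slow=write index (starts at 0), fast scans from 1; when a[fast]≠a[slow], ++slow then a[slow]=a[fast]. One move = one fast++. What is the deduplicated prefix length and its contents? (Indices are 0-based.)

length 5; prefix = [1, 6, 10, 12, 13]

(s=0,f=1) a[fast]=1=a[slow] dup → fast++
(s=0,f=2) a[fast]=6≠a[slow]=1 write a[1]=6 → slow++,fast++
(s=1,f=3) a[fast]=10≠a[slow]=6 write a[2]=10 → slow++,fast++
(s=2,f=4) a[fast]=12≠a[slow]=10 write a[3]=12 → slow++,fast++
(s=3,f=5) a[fast]=12=a[slow] dup → fast++
(s=3,f=6) a[fast]=13≠a[slow]=12 write a[4]=13 → slow++,fast++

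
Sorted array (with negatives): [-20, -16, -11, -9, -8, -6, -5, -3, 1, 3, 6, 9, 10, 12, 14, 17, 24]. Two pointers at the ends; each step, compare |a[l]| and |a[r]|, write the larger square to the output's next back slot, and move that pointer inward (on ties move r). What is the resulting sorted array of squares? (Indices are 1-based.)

[1, 9, 9, 25, 36, 36, 64, 81, 81, 100, 121, 144, 196, 256, 289, 400, 576]

[1,17] |-20|<=|24| out[17]=576 → r--
[1,16] |-20|>|17| out[16]=400 → l++
[2,16] |-16|<=|17| out[15]=289 → r--
[2,15] |-16|>|14| out[14]=256 → l++
[3,15] |-11|<=|14| out[13]=196 → r--
[3,14] |-11|<=|12| out[12]=144 → r--
[3,13] |-11|>|10| out[11]=121 → l++
[4,13] |-9|<=|10| out[10]=100 → r--
[4,12] |-9|<=|9| out[9]=81 → r--
[4,11] |-9|>|6| out[8]=81 → l++
[5,11] |-8|>|6| out[7]=64 → l++
[6,11] |-6|<=|6| out[6]=36 → r--
[6,10] |-6|>|3| out[5]=36 → l++
[7,10] |-5|>|3| out[4]=25 → l++
[8,10] |-3|<=|3| out[3]=9 → r--
[8,9] |-3|>|1| out[2]=9 → l++
[9,9] |1|<=|1| out[1]=1 → r--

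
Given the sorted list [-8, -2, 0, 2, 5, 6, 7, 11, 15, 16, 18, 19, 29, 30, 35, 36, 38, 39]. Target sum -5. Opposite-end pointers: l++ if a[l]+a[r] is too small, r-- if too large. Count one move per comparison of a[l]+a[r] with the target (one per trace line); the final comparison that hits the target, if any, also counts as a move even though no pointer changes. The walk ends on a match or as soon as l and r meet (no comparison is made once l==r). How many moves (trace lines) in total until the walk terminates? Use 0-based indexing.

l=0 r=17: -8+39=31 >-5, r--
l=0 r=16: -8+38=30 >-5, r--
l=0 r=15: -8+36=28 >-5, r--
l=0 r=14: -8+35=27 >-5, r--
l=0 r=13: -8+30=22 >-5, r--
l=0 r=12: -8+29=21 >-5, r--
l=0 r=11: -8+19=11 >-5, r--
l=0 r=10: -8+18=10 >-5, r--
l=0 r=9: -8+16=8 >-5, r--
l=0 r=8: -8+15=7 >-5, r--
l=0 r=7: -8+11=3 >-5, r--
l=0 r=6: -8+7=-1 >-5, r--
l=0 r=5: -8+6=-2 >-5, r--
l=0 r=4: -8+5=-3 >-5, r--
l=0 r=3: -8+2=-6 <-5, l++
l=1 r=3: -2+2=0 >-5, r--
l=1 r=2: -2+0=-2 >-5, r--

17 moves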